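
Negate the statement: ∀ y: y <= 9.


¬(∀ x: φ) = ∃ x: ¬φ, and ¬(∃ x: φ) = ∀ x: ¬φ.
Apply to the universal statement.

∃ y: ¬(y <= 9)


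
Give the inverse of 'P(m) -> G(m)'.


The inverse of (P → Q) is (¬P → ¬Q). It is equivalent to the converse, not to the original.
Here P = 'P(m)' and Q = 'G(m)'.

If not (P(m)), then not (G(m)).


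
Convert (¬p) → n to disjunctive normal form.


Step 1: Rewrite (¬p) → n as ¬(¬p) ∨ n.
Step 2: Eliminate any double negations (¬¬X = X).

p ∨ n


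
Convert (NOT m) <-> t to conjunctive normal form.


Step 1: Rewrite (¬m) ↔ t as ((¬m) → t) ∧ (t → (¬m)).
Step 2: Rewrite each implication as a disjunction.
Step 3: Eliminate any double negations (¬¬X = X).

(m OR t) AND ((NOT t) OR (NOT m))


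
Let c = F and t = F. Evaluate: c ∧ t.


Conjunction is true only when both operands are true.
Substitute: c=F, t=F.
F ∧ F evaluates to F.

F


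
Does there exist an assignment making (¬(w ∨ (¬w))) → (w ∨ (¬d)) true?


Search for a satisfying assignment over {d, w}.
Try d=F, w=F: the formula evaluates to T.
A satisfying assignment exists.

Satisfiable.


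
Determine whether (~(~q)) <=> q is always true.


Build the truth table over {q}:
q | φ
-----
False | True
True | True
Every row evaluates to true.

Yes, it is a tautology.


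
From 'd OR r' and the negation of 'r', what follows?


Disjunctive syllogism: from (P ∨ Q) and ¬P, infer Q.
One disjunct, 'r', is ruled out; the other must hold.

d


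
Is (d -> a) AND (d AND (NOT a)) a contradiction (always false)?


Truth table over {a, d}:
a | d | φ
---------
F | F | F
T | F | F
F | T | F
T | T | F
Every row is false.

Yes, it is a contradiction.


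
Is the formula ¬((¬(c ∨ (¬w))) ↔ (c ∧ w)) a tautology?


Build the truth table over {c, w}:
c | w | φ
---------
F | F | F
T | F | F
F | T | T
T | T | T
Counterexample at row 1: with c=F, w=F, the formula is F.

No, it is not a tautology.


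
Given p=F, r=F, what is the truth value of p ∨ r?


Disjunction is false only when both operands are false.
Substitute: p=F, r=F.
F ∨ F evaluates to F.

F


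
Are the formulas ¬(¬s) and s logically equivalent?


Compare truth tables:
s | φ | ψ
---------
F | F | F
T | T | T
The columns φ and ψ agree on every row.

Yes, they are logically equivalent.


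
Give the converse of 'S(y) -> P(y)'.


The converse of (P → Q) is (Q → P). It is not in general equivalent to the original.
Here P = 'S(y)' and Q = 'P(y)'.

If P(y), then S(y).


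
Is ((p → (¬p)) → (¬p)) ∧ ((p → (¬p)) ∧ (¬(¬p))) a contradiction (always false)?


Truth table over {p}:
p | φ
-----
F | F
T | F
Every row is false.

Yes, it is a contradiction.


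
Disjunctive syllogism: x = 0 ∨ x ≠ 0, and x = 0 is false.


Disjunctive syllogism: from (P ∨ Q) and ¬P, infer Q.
One disjunct, 'x = 0', is ruled out; the other must hold.

x ≠ 0


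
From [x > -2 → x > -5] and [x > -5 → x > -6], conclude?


Hypothetical syllogism: from (P → Q) and (Q → R), infer (P → R).
Chain the two implications through the shared middle term 'x > -5'.

x > -2 → x > -6


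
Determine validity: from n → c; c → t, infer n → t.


This matches the form of hypothetical syllogism: the conclusion follows in every model of the premises.

Valid.


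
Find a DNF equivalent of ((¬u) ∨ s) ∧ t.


Step 1: Distribute ∧ over ∨: ((¬u) ∨ s) ∧ t = ((¬u) ∧ t) ∨ (s ∧ t).

((¬u) ∧ t) ∨ (s ∧ t)


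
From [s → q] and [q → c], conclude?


Hypothetical syllogism: from (P → Q) and (Q → R), infer (P → R).
Chain the two implications through the shared middle term 'q'.

s → c


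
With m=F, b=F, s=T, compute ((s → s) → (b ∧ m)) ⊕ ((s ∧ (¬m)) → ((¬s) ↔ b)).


Substitute m=F, b=F, s=T:
s → s = T → T = T
b ∧ m = F ∧ F = F
(s → s) → (b ∧ m) = T → F = F
¬m = T
s ∧ (¬m) = T ∧ T = T
¬s = F
(¬s) ↔ b = F ↔ F = T
(s ∧ (¬m)) → ((¬s) ↔ b) = T → T = T
((s → s) → (b ∧ m)) ⊕ ((s ∧ (¬m)) → ((¬s) ↔ b)) = F ⊕ T = T

T


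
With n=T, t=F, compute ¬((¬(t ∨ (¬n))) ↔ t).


Substitute n=T, t=F:
¬n = F
t ∨ (¬n) = F ∨ F = F
¬(t ∨ (¬n)) = T
(¬(t ∨ (¬n))) ↔ t = T ↔ F = F
¬((¬(t ∨ (¬n))) ↔ t) = T

T


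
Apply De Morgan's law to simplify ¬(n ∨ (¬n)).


De Morgan: the negation of a disjunction is the conjunction of the negations.
Distribute ¬ across ∨, flipping it to ∧, and negate each literal.

(¬n) ∧ n


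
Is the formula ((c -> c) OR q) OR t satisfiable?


Search for a satisfying assignment over {c, q, t}.
Try c=F, q=F, t=F: the formula evaluates to T.
A satisfying assignment exists.

Satisfiable.


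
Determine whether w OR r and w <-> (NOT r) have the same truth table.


Compare truth tables:
r | w | φ | ψ
-------------
F | F | F | F
T | F | T | T
F | T | T | T
T | T | T | F
They differ at row 4 (r=T, w=T): φ=T but ψ=F.

No, they are not logically equivalent.


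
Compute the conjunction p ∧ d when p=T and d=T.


Conjunction is true only when both operands are true.
Substitute: p=T, d=T.
T ∧ T evaluates to T.

T


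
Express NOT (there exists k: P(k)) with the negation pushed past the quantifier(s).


¬(for all x: φ) = there exists x: ¬φ, and ¬(there exists x: φ) = for all x: ¬φ.
Apply to the existential statement.

for all k: NOT(P(k))


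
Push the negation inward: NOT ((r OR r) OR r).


De Morgan: the negation of a disjunction is the conjunction of the negations.
Distribute NOT across OR, flipping it to AND, and negate each literal.

((NOT r) AND (NOT r)) AND (NOT r)


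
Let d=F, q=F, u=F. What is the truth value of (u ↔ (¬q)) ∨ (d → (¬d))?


Substitute d=F, q=F, u=F:
¬q = T
u ↔ (¬q) = F ↔ T = F
¬d = T
d → (¬d) = F → T = T
(u ↔ (¬q)) ∨ (d → (¬d)) = F ∨ T = T

T


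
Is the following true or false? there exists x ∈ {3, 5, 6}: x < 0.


Evaluate the predicate on each element: 3:F, 5:F, 6:F.
No element satisfies the predicate.

F


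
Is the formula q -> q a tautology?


Build the truth table over {q}:
q | φ
-----
F | T
T | T
Every row evaluates to true.

Yes, it is a tautology.


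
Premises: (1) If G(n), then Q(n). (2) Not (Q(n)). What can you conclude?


Modus tollens: from (P → Q) and ¬Q, infer ¬P.
Q = 'Q(n)' is denied; since P → Q, P must also fail.

Not (G(n)).


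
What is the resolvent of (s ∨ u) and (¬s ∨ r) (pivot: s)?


The clauses contain complementary literals s and ¬s.
Resolution eliminates this pair and disjoins the remaining literals (merging duplicates).

(u ∨ r)


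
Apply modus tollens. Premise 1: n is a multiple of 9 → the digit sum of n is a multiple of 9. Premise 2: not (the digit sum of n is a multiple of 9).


Modus tollens: from (P → Q) and ¬Q, infer ¬P.
Q = 'the digit sum of n is a multiple of 9' is denied; since P → Q, P must also fail.

Not (n is a multiple of 9).


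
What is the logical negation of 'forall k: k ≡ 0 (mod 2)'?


¬(forall x: φ) = exists x: ¬φ, and ¬(exists x: φ) = forall x: ¬φ.
Apply to the universal statement.

exists k: ~(k ≡ 0 (mod 2))


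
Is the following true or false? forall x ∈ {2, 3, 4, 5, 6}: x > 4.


Evaluate the predicate on each element: 2:False, 3:False, 4:False, 5:True, 6:True.
Counterexample x = 2 fails the predicate.

False


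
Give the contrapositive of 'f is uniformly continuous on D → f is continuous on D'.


The contrapositive of (P → Q) is (¬Q → ¬P); it is logically equivalent to the original.
Here P = 'f is uniformly continuous on D' and Q = 'f is continuous on D'.

If not (f is continuous on D), then not (f is uniformly continuous on D).


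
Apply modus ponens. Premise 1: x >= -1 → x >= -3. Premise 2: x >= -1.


Modus ponens: from (P → Q) and P, infer Q.
P = 'x >= -1' is asserted, and P → Q holds, so Q follows.

x >= -3.


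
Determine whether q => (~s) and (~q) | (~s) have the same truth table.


Compare truth tables:
q | s | φ | ψ
-------------
False | False | True | True
True | False | True | True
False | True | True | True
True | True | False | False
The columns φ and ψ agree on every row.

Yes, they are logically equivalent.


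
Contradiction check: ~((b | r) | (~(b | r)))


Truth table over {b, r}:
b | r | φ
---------
False | False | False
True | False | False
False | True | False
True | True | False
Every row is false.

Yes, it is a contradiction.


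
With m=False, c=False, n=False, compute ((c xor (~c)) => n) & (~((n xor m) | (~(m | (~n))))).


Substitute m=False, c=False, n=False:
~c = True
c xor (~c) = False xor True = True
(c xor (~c)) => n = True => False = False
n xor m = False xor False = False
~n = True
m | (~n) = False | True = True
~(m | (~n)) = False
(n xor m) | (~(m | (~n))) = False | False = False
~((n xor m) | (~(m | (~n)))) = True
((c xor (~c)) => n) & (~((n xor m) | (~(m | (~n))))) = False & True = False

False


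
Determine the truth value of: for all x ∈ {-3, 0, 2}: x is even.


Evaluate the predicate on each element: -3:F, 0:T, 2:T.
Counterexample x = -3 fails the predicate.

F


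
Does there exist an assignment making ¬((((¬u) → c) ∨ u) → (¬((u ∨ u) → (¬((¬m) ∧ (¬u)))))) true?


Search for a satisfying assignment over {c, m, u}.
Try c=T, m=F, u=F: the formula evaluates to T.
A satisfying assignment exists.

Satisfiable.


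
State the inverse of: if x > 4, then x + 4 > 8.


The inverse of (P → Q) is (¬P → ¬Q). It is equivalent to the converse, not to the original.
Here P = 'x > 4' and Q = 'x + 4 > 8'.

If not (x > 4), then not (x + 4 > 8).


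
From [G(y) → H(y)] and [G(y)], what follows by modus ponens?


Modus ponens: from (P → Q) and P, infer Q.
P = 'G(y)' is asserted, and P → Q holds, so Q follows.

H(y).


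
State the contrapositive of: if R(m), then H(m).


The contrapositive of (P → Q) is (¬Q → ¬P); it is logically equivalent to the original.
Here P = 'R(m)' and Q = 'H(m)'.

If not (H(m)), then not (R(m)).


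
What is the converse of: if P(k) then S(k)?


The converse of (P → Q) is (Q → P). It is not in general equivalent to the original.
Here P = 'P(k)' and Q = 'S(k)'.

If S(k), then P(k).


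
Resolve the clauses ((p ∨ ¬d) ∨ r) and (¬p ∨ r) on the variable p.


The clauses contain complementary literals p and ¬p.
Resolution eliminates this pair and disjoins the remaining literals (merging duplicates).

(r ∨ ¬d)


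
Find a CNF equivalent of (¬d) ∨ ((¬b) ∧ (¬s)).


Step 1: Distribute ∨ over ∧: (¬d) ∨ ((¬b) ∧ (¬s)) = ((¬d) ∨ (¬b)) ∧ ((¬d) ∨ (¬s)).

((¬d) ∨ (¬b)) ∧ ((¬d) ∨ (¬s))


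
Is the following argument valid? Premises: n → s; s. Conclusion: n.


This is affirming the consequent (fallacy). There exist truth assignments where the premises are all true but the conclusion is false.

Invalid.


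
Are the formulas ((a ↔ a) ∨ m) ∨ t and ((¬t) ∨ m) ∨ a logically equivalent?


Compare truth tables:
a | m | t | φ | ψ
-----------------
F | F | F | T | T
T | F | F | T | T
F | T | F | T | T
T | T | F | T | T
F | F | T | T | F
T | F | T | T | T
F | T | T | T | T
T | T | T | T | T
They differ at row 5 (a=F, m=F, t=T): φ=T but ψ=F.

No, they are not logically equivalent.


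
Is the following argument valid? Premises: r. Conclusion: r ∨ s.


This matches the form of disjunction introduction: the conclusion follows in every model of the premises.

Valid.


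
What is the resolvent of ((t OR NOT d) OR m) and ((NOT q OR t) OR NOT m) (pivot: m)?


The clauses contain complementary literals m and NOTm.
Resolution eliminates this pair and disjoins the remaining literals (merging duplicates).

((t OR NOT d) OR NOT q)


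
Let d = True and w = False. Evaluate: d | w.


Disjunction is false only when both operands are false.
Substitute: d=True, w=False.
True | False evaluates to True.

True


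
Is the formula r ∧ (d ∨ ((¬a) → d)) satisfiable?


Search for a satisfying assignment over {a, d, r}.
Try a=T, d=F, r=T: the formula evaluates to T.
A satisfying assignment exists.

Satisfiable.


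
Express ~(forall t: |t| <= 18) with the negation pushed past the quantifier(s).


¬(forall x: φ) = exists x: ¬φ, and ¬(exists x: φ) = forall x: ¬φ.
Apply to the universal statement.

exists t: ~(|t| <= 18)


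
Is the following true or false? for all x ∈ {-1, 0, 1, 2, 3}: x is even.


Evaluate the predicate on each element: -1:F, 0:T, 1:F, 2:T, 3:F.
Counterexample x = -1 fails the predicate.

F


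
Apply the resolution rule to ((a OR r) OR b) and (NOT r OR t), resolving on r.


The clauses contain complementary literals r and NOTr.
Resolution eliminates this pair and disjoins the remaining literals (merging duplicates).

((b OR a) OR t)


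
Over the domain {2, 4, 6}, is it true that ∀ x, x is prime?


Evaluate the predicate on each element: 2:T, 4:F, 6:F.
Counterexample x = 4 fails the predicate.

F


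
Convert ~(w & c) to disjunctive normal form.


Step 1: Apply De Morgan: ¬(w ∧ c) = ¬w ∨ ¬c.

(~w) | (~c)


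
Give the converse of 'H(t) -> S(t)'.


The converse of (P → Q) is (Q → P). It is not in general equivalent to the original.
Here P = 'H(t)' and Q = 'S(t)'.

If S(t), then H(t).


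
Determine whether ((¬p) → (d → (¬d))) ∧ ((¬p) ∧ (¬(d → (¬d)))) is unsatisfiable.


Truth table over {d, p}:
d | p | φ
---------
F | F | F
T | F | F
F | T | F
T | T | F
Every row is false.

Yes, it is a contradiction.


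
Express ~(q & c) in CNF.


Step 1: Apply De Morgan: ¬(q ∧ c) = ¬q ∨ ¬c.

(~q) | (~c)


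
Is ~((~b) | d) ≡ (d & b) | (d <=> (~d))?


Compare truth tables:
b | d | φ | ψ
-------------
False | False | False | False
True | False | True | False
False | True | False | False
True | True | False | True
They differ at row 2 (b=True, d=False): φ=True but ψ=False.

No, they are not logically equivalent.


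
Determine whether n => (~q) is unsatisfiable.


Truth table over {n, q}:
n | q | φ
---------
False | False | True
True | False | True
False | True | True
True | True | False
Satisfying assignment at row 1: n=False, q=False gives True.

No, it is not a contradiction.


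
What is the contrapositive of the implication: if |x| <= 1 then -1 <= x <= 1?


The contrapositive of (P → Q) is (¬Q → ¬P); it is logically equivalent to the original.
Here P = '|x| <= 1' and Q = '-1 <= x <= 1'.

If not (-1 <= x <= 1), then not (|x| <= 1).


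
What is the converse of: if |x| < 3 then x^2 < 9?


The converse of (P → Q) is (Q → P). It is not in general equivalent to the original.
Here P = '|x| < 3' and Q = 'x^2 < 9'.

If x^2 < 9, then |x| < 3.


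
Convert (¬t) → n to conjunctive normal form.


Step 1: Rewrite (¬t) → n as ¬(¬t) ∨ n.
Step 2: Eliminate any double negations (¬¬X = X).

t ∨ n


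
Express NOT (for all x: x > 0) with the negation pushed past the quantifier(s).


¬(for all x: φ) = there exists x: ¬φ, and ¬(there exists x: φ) = for all x: ¬φ.
Apply to the universal statement.

there exists x: NOT(x > 0)


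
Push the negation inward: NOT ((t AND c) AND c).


De Morgan: the negation of a conjunction is the disjunction of the negations.
Distribute NOT across AND, flipping it to OR, and negate each literal.

((NOT t) OR (NOT c)) OR (NOT c)


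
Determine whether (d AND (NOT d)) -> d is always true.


Build the truth table over {d}:
d | φ
-----
F | T
T | T
Every row evaluates to true.

Yes, it is a tautology.


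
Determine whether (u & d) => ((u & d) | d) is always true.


Build the truth table over {d, u}:
d | u | φ
---------
False | False | True
True | False | True
False | True | True
True | True | True
Every row evaluates to true.

Yes, it is a tautology.


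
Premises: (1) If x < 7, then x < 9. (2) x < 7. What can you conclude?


Modus ponens: from (P → Q) and P, infer Q.
P = 'x < 7' is asserted, and P → Q holds, so Q follows.

x < 9.


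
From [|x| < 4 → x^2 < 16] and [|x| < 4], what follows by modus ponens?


Modus ponens: from (P → Q) and P, infer Q.
P = '|x| < 4' is asserted, and P → Q holds, so Q follows.

x^2 < 16.


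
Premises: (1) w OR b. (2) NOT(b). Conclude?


Disjunctive syllogism: from (P ∨ Q) and ¬P, infer Q.
One disjunct, 'b', is ruled out; the other must hold.

w


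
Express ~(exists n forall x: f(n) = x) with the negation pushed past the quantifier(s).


Negation flips each quantifier (∀↔∃) and negates the inner predicate.
¬(exists n forall x: φ) = forall n exists x: ¬φ.

forall n exists x: ~(f(n) = x)


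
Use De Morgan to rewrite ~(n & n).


De Morgan: the negation of a conjunction is the disjunction of the negations.
Distribute ~ across &, flipping it to |, and negate each literal.

(~n) | (~n)


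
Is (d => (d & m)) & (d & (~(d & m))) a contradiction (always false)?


Truth table over {d, m}:
d | m | φ
---------
False | False | False
True | False | False
False | True | False
True | True | False
Every row is false.

Yes, it is a contradiction.


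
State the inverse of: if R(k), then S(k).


The inverse of (P → Q) is (¬P → ¬Q). It is equivalent to the converse, not to the original.
Here P = 'R(k)' and Q = 'S(k)'.

If not (R(k)), then not (S(k)).


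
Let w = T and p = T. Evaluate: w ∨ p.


Disjunction is false only when both operands are false.
Substitute: w=T, p=T.
T ∨ T evaluates to T.

T


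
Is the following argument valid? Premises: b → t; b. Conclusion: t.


This matches the form of modus ponens: the conclusion follows in every model of the premises.

Valid.


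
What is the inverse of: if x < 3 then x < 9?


The inverse of (P → Q) is (¬P → ¬Q). It is equivalent to the converse, not to the original.
Here P = 'x < 3' and Q = 'x < 9'.

If not (x < 3), then not (x < 9).


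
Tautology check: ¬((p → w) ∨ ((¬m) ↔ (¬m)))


Build the truth table over {m, p, w}:
m | p | w | φ
-------------
F | F | F | F
T | F | F | F
F | T | F | F
T | T | F | F
F | F | T | F
T | F | T | F
F | T | T | F
T | T | T | F
Counterexample at row 1: with m=F, p=F, w=F, the formula is F.

No, it is not a tautology.


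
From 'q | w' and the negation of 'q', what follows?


Disjunctive syllogism: from (P ∨ Q) and ¬P, infer Q.
One disjunct, 'q', is ruled out; the other must hold.

w


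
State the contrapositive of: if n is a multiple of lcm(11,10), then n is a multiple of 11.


The contrapositive of (P → Q) is (¬Q → ¬P); it is logically equivalent to the original.
Here P = 'n is a multiple of lcm(11,10)' and Q = 'n is a multiple of 11'.

If not (n is a multiple of 11), then not (n is a multiple of lcm(11,10)).


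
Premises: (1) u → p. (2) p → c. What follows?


Hypothetical syllogism: from (P → Q) and (Q → R), infer (P → R).
Chain the two implications through the shared middle term 'p'.

u → c


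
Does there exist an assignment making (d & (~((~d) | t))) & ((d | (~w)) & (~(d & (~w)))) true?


Search for a satisfying assignment over {d, t, w}.
Try d=True, t=False, w=True: the formula evaluates to True.
A satisfying assignment exists.

Satisfiable.


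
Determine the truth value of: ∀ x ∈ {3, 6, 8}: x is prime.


Evaluate the predicate on each element: 3:T, 6:F, 8:F.
Counterexample x = 6 fails the predicate.

F


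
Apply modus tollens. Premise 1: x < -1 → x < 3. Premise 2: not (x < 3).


Modus tollens: from (P → Q) and ¬Q, infer ¬P.
Q = 'x < 3' is denied; since P → Q, P must also fail.

Not (x < -1).


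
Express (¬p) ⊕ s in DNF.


Step 1: (¬p) ⊕ s is true exactly when they disagree: ((¬p) ∧ ¬s) ∨ (¬(¬p) ∧ s).
Step 2: Eliminate any double negations (¬¬X = X).

((¬p) ∧ (¬s)) ∨ (p ∧ s)


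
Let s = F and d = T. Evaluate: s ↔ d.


Biconditional is true when both operands have the same truth value.
Substitute: s=F, d=T.
F ↔ T evaluates to F.

F


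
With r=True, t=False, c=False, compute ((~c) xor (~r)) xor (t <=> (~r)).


Substitute r=True, t=False, c=False:
~c = True
~r = False
(~c) xor (~r) = True xor False = True
~r = False
t <=> (~r) = False <=> False = True
((~c) xor (~r)) xor (t <=> (~r)) = True xor True = False

False


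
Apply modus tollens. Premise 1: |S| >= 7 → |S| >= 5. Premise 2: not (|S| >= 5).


Modus tollens: from (P → Q) and ¬Q, infer ¬P.
Q = '|S| >= 5' is denied; since P → Q, P must also fail.

Not (|S| >= 7).


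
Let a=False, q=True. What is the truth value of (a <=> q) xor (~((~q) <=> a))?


Substitute a=False, q=True:
a <=> q = False <=> True = False
~q = False
(~q) <=> a = False <=> False = True
~((~q) <=> a) = False
(a <=> q) xor (~((~q) <=> a)) = False xor False = False

False


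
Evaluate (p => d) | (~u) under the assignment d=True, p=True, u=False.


Substitute d=True, p=True, u=False:
p => d = True => True = True
~u = True
(p => d) | (~u) = True | True = True

True


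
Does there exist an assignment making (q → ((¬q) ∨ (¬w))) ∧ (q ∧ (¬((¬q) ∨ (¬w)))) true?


Check all 4 assignments over {q, w}:
q | w | φ
---------
F | F | F
T | F | F
F | T | F
T | T | F
No assignment makes the formula true.

Unsatisfiable.


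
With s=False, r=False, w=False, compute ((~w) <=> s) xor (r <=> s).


Substitute s=False, r=False, w=False:
~w = True
(~w) <=> s = True <=> False = False
r <=> s = False <=> False = True
((~w) <=> s) xor (r <=> s) = False xor True = True

True


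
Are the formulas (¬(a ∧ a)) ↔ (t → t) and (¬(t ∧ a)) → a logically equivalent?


Compare truth tables:
a | t | φ | ψ
-------------
F | F | T | F
T | F | F | T
F | T | T | F
T | T | F | T
They differ at row 1 (a=F, t=F): φ=T but ψ=F.

No, they are not logically equivalent.


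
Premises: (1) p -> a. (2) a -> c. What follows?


Hypothetical syllogism: from (P → Q) and (Q → R), infer (P → R).
Chain the two implications through the shared middle term 'a'.

p -> c


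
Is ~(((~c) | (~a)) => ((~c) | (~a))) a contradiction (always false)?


Truth table over {a, c}:
a | c | φ
---------
False | False | False
True | False | False
False | True | False
True | True | False
Every row is false.

Yes, it is a contradiction.


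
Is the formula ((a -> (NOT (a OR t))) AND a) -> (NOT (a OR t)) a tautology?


Build the truth table over {a, t}:
a | t | φ
---------
F | F | T
T | F | T
F | T | T
T | T | T
Every row evaluates to true.

Yes, it is a tautology.


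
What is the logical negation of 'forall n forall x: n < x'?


Negation flips each quantifier (∀↔∃) and negates the inner predicate.
¬(forall n forall x: φ) = exists n exists x: ¬φ.

exists n exists x: ~(n < x)


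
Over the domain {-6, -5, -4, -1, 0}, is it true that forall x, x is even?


Evaluate the predicate on each element: -6:True, -5:False, -4:True, -1:False, 0:True.
Counterexample x = -5 fails the predicate.

False


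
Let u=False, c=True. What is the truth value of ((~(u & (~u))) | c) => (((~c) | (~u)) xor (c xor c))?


Substitute u=False, c=True:
~u = True
u & (~u) = False & True = False
~(u & (~u)) = True
(~(u & (~u))) | c = True | True = True
~c = False
~u = True
(~c) | (~u) = False | True = True
c xor c = True xor True = False
((~c) | (~u)) xor (c xor c) = True xor False = True
((~(u & (~u))) | c) => (((~c) | (~u)) xor (c xor c)) = True => True = True

True


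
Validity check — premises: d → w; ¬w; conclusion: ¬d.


This matches the form of modus tollens: the conclusion follows in every model of the premises.

Valid.


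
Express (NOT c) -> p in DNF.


Step 1: Rewrite (¬c) → p as ¬(¬c) ∨ p.
Step 2: Eliminate any double negations (¬¬X = X).

c OR p


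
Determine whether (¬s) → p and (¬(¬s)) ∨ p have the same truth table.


Compare truth tables:
p | s | φ | ψ
-------------
F | F | F | F
T | F | T | T
F | T | T | T
T | T | T | T
The columns φ and ψ agree on every row.

Yes, they are logically equivalent.


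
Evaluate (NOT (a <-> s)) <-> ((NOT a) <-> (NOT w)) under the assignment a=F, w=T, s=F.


Substitute a=F, w=T, s=F:
a <-> s = F <-> F = T
NOT (a <-> s) = F
NOT a = T
NOT w = F
(NOT a) <-> (NOT w) = T <-> F = F
(NOT (a <-> s)) <-> ((NOT a) <-> (NOT w)) = F <-> F = T

T


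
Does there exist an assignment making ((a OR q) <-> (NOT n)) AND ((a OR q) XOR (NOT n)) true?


Check all 8 assignments over {a, n, q}:
a | n | q | φ
-------------
F | F | F | F
T | F | F | F
F | T | F | F
T | T | F | F
F | F | T | F
T | F | T | F
F | T | T | F
T | T | T | F
No assignment makes the formula true.

Unsatisfiable.


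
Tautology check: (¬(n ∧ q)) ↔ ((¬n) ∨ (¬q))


Build the truth table over {n, q}:
n | q | φ
---------
F | F | T
T | F | T
F | T | T
T | T | T
Every row evaluates to true.

Yes, it is a tautology.


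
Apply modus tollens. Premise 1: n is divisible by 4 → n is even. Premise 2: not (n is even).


Modus tollens: from (P → Q) and ¬Q, infer ¬P.
Q = 'n is even' is denied; since P → Q, P must also fail.

Not (n is divisible by 4).


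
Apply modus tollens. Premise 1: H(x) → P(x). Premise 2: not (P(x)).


Modus tollens: from (P → Q) and ¬Q, infer ¬P.
Q = 'P(x)' is denied; since P → Q, P must also fail.

Not (H(x)).


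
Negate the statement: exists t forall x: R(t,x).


Negation flips each quantifier (∀↔∃) and negates the inner predicate.
¬(exists t forall x: φ) = forall t exists x: ¬φ.

forall t exists x: ~(R(t,x))


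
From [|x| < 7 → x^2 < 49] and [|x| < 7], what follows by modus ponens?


Modus ponens: from (P → Q) and P, infer Q.
P = '|x| < 7' is asserted, and P → Q holds, so Q follows.

x^2 < 49.


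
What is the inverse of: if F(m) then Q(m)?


The inverse of (P → Q) is (¬P → ¬Q). It is equivalent to the converse, not to the original.
Here P = 'F(m)' and Q = 'Q(m)'.

If not (F(m)), then not (Q(m)).


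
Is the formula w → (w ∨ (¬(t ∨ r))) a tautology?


Build the truth table over {r, t, w}:
r | t | w | φ
-------------
F | F | F | T
T | F | F | T
F | T | F | T
T | T | F | T
F | F | T | T
T | F | T | T
F | T | T | T
T | T | T | T
Every row evaluates to true.

Yes, it is a tautology.


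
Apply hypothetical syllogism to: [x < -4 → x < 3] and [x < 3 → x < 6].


Hypothetical syllogism: from (P → Q) and (Q → R), infer (P → R).
Chain the two implications through the shared middle term 'x < 3'.

x < -4 → x < 6


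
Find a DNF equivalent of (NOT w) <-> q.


Step 1: (¬w) ↔ q is true exactly when both agree: ((¬w) ∧ q) ∨ (¬(¬w) ∧ ¬q).
Step 2: Eliminate any double negations (¬¬X = X).

((NOT w) AND q) OR (w AND (NOT q))


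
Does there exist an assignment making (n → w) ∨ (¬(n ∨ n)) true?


Search for a satisfying assignment over {n, w}.
Try n=F, w=F: the formula evaluates to T.
A satisfying assignment exists.

Satisfiable.


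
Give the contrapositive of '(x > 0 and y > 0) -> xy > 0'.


The contrapositive of (P → Q) is (¬Q → ¬P); it is logically equivalent to the original.
Here P = '(x > 0 and y > 0)' and Q = 'xy > 0'.

If not (xy > 0), then not ((x > 0 and y > 0)).


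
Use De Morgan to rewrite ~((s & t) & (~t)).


De Morgan: the negation of a conjunction is the disjunction of the negations.
Distribute ~ across &, flipping it to |, and negate each literal.

((~s) | (~t)) | t


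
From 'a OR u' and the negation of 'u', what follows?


Disjunctive syllogism: from (P ∨ Q) and ¬P, infer Q.
One disjunct, 'u', is ruled out; the other must hold.

a


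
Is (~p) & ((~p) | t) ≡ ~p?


Compare truth tables:
p | t | φ | ψ
-------------
False | False | True | True
True | False | False | False
False | True | True | True
True | True | False | False
The columns φ and ψ agree on every row.

Yes, they are logically equivalent.


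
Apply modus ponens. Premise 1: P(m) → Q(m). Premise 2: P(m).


Modus ponens: from (P → Q) and P, infer Q.
P = 'P(m)' is asserted, and P → Q holds, so Q follows.

Q(m).


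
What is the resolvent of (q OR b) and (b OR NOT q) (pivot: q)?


The clauses contain complementary literals q and NOTq.
Resolution eliminates this pair and disjoins the remaining literals (merging duplicates).

b


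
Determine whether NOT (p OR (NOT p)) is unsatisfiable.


Truth table over {p}:
p | φ
-----
F | F
T | F
Every row is false.

Yes, it is a contradiction.


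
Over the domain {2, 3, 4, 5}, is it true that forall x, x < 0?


Evaluate the predicate on each element: 2:False, 3:False, 4:False, 5:False.
Counterexample x = 2 fails the predicate.

False


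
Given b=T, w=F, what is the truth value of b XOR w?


Exclusive or is true when exactly one operand is true.
Substitute: b=T, w=F.
T XOR F evaluates to T.

T


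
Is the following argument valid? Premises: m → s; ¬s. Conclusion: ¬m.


This matches the form of modus tollens: the conclusion follows in every model of the premises.

Valid.


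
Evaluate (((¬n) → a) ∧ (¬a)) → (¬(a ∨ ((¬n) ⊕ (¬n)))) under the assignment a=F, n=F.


Substitute a=F, n=F:
¬n = T
(¬n) → a = T → F = F
¬a = T
((¬n) → a) ∧ (¬a) = F ∧ T = F
¬n = T
¬n = T
(¬n) ⊕ (¬n) = T ⊕ T = F
a ∨ ((¬n) ⊕ (¬n)) = F ∨ F = F
¬(a ∨ ((¬n) ⊕ (¬n))) = T
(((¬n) → a) ∧ (¬a)) → (¬(a ∨ ((¬n) ⊕ (¬n)))) = F → T = T

T


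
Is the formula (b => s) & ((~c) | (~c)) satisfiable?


Search for a satisfying assignment over {b, c, s}.
Try b=False, c=False, s=False: the formula evaluates to True.
A satisfying assignment exists.

Satisfiable.


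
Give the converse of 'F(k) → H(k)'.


The converse of (P → Q) is (Q → P). It is not in general equivalent to the original.
Here P = 'F(k)' and Q = 'H(k)'.

If H(k), then F(k).


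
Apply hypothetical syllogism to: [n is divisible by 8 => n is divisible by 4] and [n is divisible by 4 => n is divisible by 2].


Hypothetical syllogism: from (P → Q) and (Q → R), infer (P → R).
Chain the two implications through the shared middle term 'n is divisible by 4'.

n is divisible by 8 => n is divisible by 2


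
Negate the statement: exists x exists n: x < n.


Negation flips each quantifier (∀↔∃) and negates the inner predicate.
¬(exists x exists n: φ) = forall x forall n: ¬φ.

forall x forall n: ~(x < n)


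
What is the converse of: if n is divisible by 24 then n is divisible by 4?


The converse of (P → Q) is (Q → P). It is not in general equivalent to the original.
Here P = 'n is divisible by 24' and Q = 'n is divisible by 4'.

If n is divisible by 4, then n is divisible by 24.


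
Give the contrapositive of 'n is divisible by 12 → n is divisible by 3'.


The contrapositive of (P → Q) is (¬Q → ¬P); it is logically equivalent to the original.
Here P = 'n is divisible by 12' and Q = 'n is divisible by 3'.

If not (n is divisible by 3), then not (n is divisible by 12).


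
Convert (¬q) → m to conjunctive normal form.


Step 1: Rewrite (¬q) → m as ¬(¬q) ∨ m.
Step 2: Eliminate any double negations (¬¬X = X).

q ∨ m


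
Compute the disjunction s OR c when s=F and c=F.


Disjunction is false only when both operands are false.
Substitute: s=F, c=F.
F OR F evaluates to F.

F


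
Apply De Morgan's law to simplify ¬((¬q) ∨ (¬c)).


De Morgan: the negation of a disjunction is the conjunction of the negations.
Distribute ¬ across ∨, flipping it to ∧, and negate each literal.

q ∧ c


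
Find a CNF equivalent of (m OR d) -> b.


Step 1: Rewrite as ¬(m ∨ d) ∨ b = (¬m ∧ ¬d) ∨ b.
Step 2: Distribute ∨ over ∧.

((NOT m) OR b) AND ((NOT d) OR b)


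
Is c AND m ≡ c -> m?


Compare truth tables:
c | m | φ | ψ
-------------
F | F | F | T
T | F | F | F
F | T | F | T
T | T | T | T
They differ at row 1 (c=F, m=F): φ=F but ψ=T.

No, they are not logically equivalent.


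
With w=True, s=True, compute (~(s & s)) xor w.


Substitute w=True, s=True:
s & s = True & True = True
~(s & s) = False
(~(s & s)) xor w = False xor True = True

True


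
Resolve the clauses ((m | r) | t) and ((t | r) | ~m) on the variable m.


The clauses contain complementary literals m and ~m.
Resolution eliminates this pair and disjoins the remaining literals (merging duplicates).

(t | r)


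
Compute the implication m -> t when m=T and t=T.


Implication is false only when antecedent is true and consequent is false.
Substitute: m=T, t=T.
T -> T evaluates to T.

T


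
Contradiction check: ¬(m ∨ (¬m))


Truth table over {m}:
m | φ
-----
F | F
T | F
Every row is false.

Yes, it is a contradiction.


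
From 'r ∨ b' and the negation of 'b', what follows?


Disjunctive syllogism: from (P ∨ Q) and ¬P, infer Q.
One disjunct, 'b', is ruled out; the other must hold.

r


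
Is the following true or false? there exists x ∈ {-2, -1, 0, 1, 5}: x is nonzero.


Evaluate the predicate on each element: -2:T, -1:T, 0:F, 1:T, 5:T.
Witness x = -2 satisfies the predicate.

T


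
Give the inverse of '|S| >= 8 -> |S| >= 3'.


The inverse of (P → Q) is (¬P → ¬Q). It is equivalent to the converse, not to the original.
Here P = '|S| >= 8' and Q = '|S| >= 3'.

If not (|S| >= 8), then not (|S| >= 3).


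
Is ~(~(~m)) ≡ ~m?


Compare truth tables:
m | φ | ψ
---------
False | True | True
True | False | False
The columns φ and ψ agree on every row.

Yes, they are logically equivalent.


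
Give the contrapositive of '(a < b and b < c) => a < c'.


The contrapositive of (P → Q) is (¬Q → ¬P); it is logically equivalent to the original.
Here P = '(a < b and b < c)' and Q = 'a < c'.

If not (a < c), then not ((a < b and b < c)).


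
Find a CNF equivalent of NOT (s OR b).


Step 1: Apply De Morgan: ¬(s ∨ b) = ¬s ∧ ¬b.

(NOT s) AND (NOT b)


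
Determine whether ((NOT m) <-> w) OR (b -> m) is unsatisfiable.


Truth table over {b, m, w}:
b | m | w | φ
-------------
F | F | F | T
T | F | F | F
F | T | F | T
T | T | F | T
F | F | T | T
T | F | T | T
F | T | T | T
T | T | T | T
Satisfying assignment at row 1: b=F, m=F, w=F gives T.

No, it is not a contradiction.


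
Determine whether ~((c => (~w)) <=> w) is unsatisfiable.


Truth table over {c, w}:
c | w | φ
---------
False | False | True
True | False | True
False | True | False
True | True | True
Satisfying assignment at row 1: c=False, w=False gives True.

No, it is not a contradiction.


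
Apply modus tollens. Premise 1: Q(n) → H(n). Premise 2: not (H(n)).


Modus tollens: from (P → Q) and ¬Q, infer ¬P.
Q = 'H(n)' is denied; since P → Q, P must also fail.

Not (Q(n)).


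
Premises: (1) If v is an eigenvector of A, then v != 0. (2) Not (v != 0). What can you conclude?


Modus tollens: from (P → Q) and ¬Q, infer ¬P.
Q = 'v != 0' is denied; since P → Q, P must also fail.

Not (v is an eigenvector of A).


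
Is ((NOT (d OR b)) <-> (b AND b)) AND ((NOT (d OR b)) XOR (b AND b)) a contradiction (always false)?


Truth table over {b, d}:
b | d | φ
---------
F | F | F
T | F | F
F | T | F
T | T | F
Every row is false.

Yes, it is a contradiction.


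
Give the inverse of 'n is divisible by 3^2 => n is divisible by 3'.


The inverse of (P → Q) is (¬P → ¬Q). It is equivalent to the converse, not to the original.
Here P = 'n is divisible by 3^2' and Q = 'n is divisible by 3'.

If not (n is divisible by 3^2), then not (n is divisible by 3).


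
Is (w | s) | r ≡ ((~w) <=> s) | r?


Compare truth tables:
r | s | w | φ | ψ
-----------------
False | False | False | False | False
True | False | False | True | True
False | True | False | True | True
True | True | False | True | True
False | False | True | True | True
True | False | True | True | True
False | True | True | True | False
True | True | True | True | True
They differ at row 7 (r=False, s=True, w=True): φ=True but ψ=False.

No, they are not logically equivalent.


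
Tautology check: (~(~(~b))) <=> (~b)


Build the truth table over {b}:
b | φ
-----
False | True
True | True
Every row evaluates to true.

Yes, it is a tautology.


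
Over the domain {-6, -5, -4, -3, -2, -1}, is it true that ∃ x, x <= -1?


Evaluate the predicate on each element: -6:T, -5:T, -4:T, -3:T, -2:T, -1:T.
Witness x = -6 satisfies the predicate.

T


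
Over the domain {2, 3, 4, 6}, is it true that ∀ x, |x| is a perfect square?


Evaluate the predicate on each element: 2:F, 3:F, 4:T, 6:F.
Counterexample x = 2 fails the predicate.

F


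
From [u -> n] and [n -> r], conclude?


Hypothetical syllogism: from (P → Q) and (Q → R), infer (P → R).
Chain the two implications through the shared middle term 'n'.

u -> r


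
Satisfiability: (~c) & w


Search for a satisfying assignment over {c, w}.
Try c=False, w=True: the formula evaluates to True.
A satisfying assignment exists.

Satisfiable.


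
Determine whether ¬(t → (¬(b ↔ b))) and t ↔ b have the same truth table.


Compare truth tables:
b | t | φ | ψ
-------------
F | F | F | T
T | F | F | F
F | T | T | F
T | T | T | T
They differ at row 1 (b=F, t=F): φ=F but ψ=T.

No, they are not logically equivalent.


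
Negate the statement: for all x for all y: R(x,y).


Negation flips each quantifier (∀↔∃) and negates the inner predicate.
¬(for all x for all y: φ) = there exists x there exists y: ¬φ.

there exists x there exists y: NOT(R(x,y))


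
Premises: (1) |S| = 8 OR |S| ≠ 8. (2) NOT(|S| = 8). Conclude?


Disjunctive syllogism: from (P ∨ Q) and ¬P, infer Q.
One disjunct, '|S| = 8', is ruled out; the other must hold.

|S| ≠ 8


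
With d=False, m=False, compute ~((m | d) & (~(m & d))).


Substitute d=False, m=False:
m | d = False | False = False
m & d = False & False = False
~(m & d) = True
(m | d) & (~(m & d)) = False & True = False
~((m | d) & (~(m & d))) = True

True


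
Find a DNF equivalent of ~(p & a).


Step 1: Apply De Morgan: ¬(p ∧ a) = ¬p ∨ ¬a.

(~p) | (~a)


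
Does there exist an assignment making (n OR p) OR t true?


Search for a satisfying assignment over {n, p, t}.
Try n=T, p=F, t=F: the formula evaluates to T.
A satisfying assignment exists.

Satisfiable.


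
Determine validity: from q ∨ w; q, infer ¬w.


This is affirming a disjunct (fallacy). There exist truth assignments where the premises are all true but the conclusion is false.

Invalid.


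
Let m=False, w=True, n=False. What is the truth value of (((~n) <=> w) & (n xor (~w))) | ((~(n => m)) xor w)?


Substitute m=False, w=True, n=False:
~n = True
(~n) <=> w = True <=> True = True
~w = False
n xor (~w) = False xor False = False
((~n) <=> w) & (n xor (~w)) = True & False = False
n => m = False => False = True
~(n => m) = False
(~(n => m)) xor w = False xor True = True
(((~n) <=> w) & (n xor (~w))) | ((~(n => m)) xor w) = False | True = True

True


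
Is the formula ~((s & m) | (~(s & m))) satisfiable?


Check all 4 assignments over {m, s}:
m | s | φ
---------
False | False | False
True | False | False
False | True | False
True | True | False
No assignment makes the formula true.

Unsatisfiable.


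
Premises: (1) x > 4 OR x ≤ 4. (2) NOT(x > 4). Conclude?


Disjunctive syllogism: from (P ∨ Q) and ¬P, infer Q.
One disjunct, 'x > 4', is ruled out; the other must hold.

x ≤ 4


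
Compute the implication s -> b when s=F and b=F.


Implication is false only when antecedent is true and consequent is false.
Substitute: s=F, b=F.
F -> F evaluates to T.

T
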